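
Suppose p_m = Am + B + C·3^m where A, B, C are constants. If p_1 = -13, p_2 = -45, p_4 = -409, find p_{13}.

Plug in m = 1, 2, 4: A + B + 3C = -13; 2A + B + 9C = -45; 4A + B + 81C = -409.
Subtracting the first from the second: A + 6C = -32.
Subtracting the second from the third: 2A + 72C = -364.
Solving: C = -5, A = -2, then B = 4.
So p_m = -2·m + 4 + (-5)·3^m; at m=13 this is -7971637.

-7971637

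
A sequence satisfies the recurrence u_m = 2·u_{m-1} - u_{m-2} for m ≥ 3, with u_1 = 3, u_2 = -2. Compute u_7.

Applying the relation repeatedly:
u_3 = -7  u_4 = -12  u_5 = -17  u_6 = -22  u_7 = -27.
(Characteristic roots are 1 and 1.)

-27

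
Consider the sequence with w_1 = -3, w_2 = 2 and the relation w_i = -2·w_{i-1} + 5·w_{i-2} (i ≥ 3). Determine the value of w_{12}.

Applying the relation repeatedly:
w_3 = -19  w_4 = 48  w_5 = -191  w_6 = 622  w_7 = -2199  w_8 = 7508  w_9 = -26011  w_{10} = 89562  w_{11} = -309179  w_{12} = 1066168.

1066168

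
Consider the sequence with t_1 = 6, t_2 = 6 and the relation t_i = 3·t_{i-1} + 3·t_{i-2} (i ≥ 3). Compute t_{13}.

20684646

Iterate the recurrence:
t_3 = 36; t_4 = 126; t_5 = 486; …; t_{10} = 379566; t_{11} = 1439046; t_{12} = 5455836; t_{13} = 20684646.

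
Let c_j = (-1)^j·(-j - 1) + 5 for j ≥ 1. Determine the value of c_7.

(-1)^7 = -1; -j - 1 at j=7 is -8; so c_7 = 13.

13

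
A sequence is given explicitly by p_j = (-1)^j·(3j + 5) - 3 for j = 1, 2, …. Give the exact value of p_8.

26

(-1)^8 = 1; 3j + 5 at j=8 is 29; so p_8 = 26.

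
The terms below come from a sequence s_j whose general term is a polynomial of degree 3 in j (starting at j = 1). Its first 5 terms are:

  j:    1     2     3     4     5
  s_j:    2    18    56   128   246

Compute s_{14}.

5358

1st diffs: 16, 38, 72, 118.
2nd diffs: 22, 34, 46.
3rd diffs: 12, 12 (constant).
So s_j = 2j^3 - j^2 + 5j - 4.
Evaluating at j = 14 gives s_{14} = 5358.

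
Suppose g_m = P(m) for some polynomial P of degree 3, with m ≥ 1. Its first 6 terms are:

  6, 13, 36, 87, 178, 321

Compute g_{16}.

1st diffs: 7, 23, 51, 91, 143.
2nd diffs: 16, 28, 40, 52.
3rd diffs: 12, 12, 12 (constant).
Newton forward-difference form: g_m = 6 + 7·C(m-1,1) + 16·C(m-1,2) + 12·C(m-1,3).
At m = 16: m-1 = 15, so g_{16} = 6 + 105 + 1680 + 5460 = 7251.

7251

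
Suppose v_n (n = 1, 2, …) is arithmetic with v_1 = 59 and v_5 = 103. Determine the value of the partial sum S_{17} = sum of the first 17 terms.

2499

Common difference d = (103 - 59) / (5 - 1) = 11.
v_n = 59 + (n - 1)·11.
v_{17} = 235; S = 17·(59 + 235)/2 = 2499.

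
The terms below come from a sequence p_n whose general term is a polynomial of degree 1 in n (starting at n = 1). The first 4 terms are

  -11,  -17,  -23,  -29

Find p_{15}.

-95

1st diffs: -6, -6, -6 (constant).
So p_n = -6n - 5.
Evaluating at n = 15 gives p_{15} = -95.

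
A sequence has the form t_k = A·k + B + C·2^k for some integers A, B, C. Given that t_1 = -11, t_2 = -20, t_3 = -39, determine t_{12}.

The three given values yield: A + B + 2C = -11; 2A + B + 4C = -20; 3A + B + 8C = -39.
Subtracting the first from the second: A + 2C = -9.
Subtracting the second from the third: A + 4C = -19.
Solving: C = -5, A = 1, then B = -2.
Therefore t_{12} = 12 + (-2) + (-5)·4096 = -20470.

-20470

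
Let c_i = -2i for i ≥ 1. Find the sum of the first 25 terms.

-650

Over i = 1..25: Σi = 325.
Total = (-2)·325 = -650.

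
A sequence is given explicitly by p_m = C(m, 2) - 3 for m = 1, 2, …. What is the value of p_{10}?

C(10, 2) = 45, so p_{10} = 42.

42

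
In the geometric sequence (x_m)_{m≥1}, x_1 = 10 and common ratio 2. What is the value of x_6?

x_m = 10·2^(m-1).
x_6 = 10·2^5 = 320.

320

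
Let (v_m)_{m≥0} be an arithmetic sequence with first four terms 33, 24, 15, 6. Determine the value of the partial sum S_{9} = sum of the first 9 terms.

-27

Common difference d = -9.
v_m = 33 + (m - 0)·(-9).
v_8 = -39; S = 9·(33 + (-39))/2 = -27.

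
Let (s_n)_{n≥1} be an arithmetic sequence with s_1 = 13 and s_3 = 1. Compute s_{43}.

-239

Common difference d = (1 - 13) / (3 - 1) = -6.
s_n = 13 + (n - 1)·(-6).
s_{43} = 13 + 42·(-6) = -239.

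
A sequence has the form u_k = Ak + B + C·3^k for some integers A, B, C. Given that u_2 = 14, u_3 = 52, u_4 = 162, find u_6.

1462

Write the equations: 2A + B + 9C = 14; 3A + B + 27C = 52; 4A + B + 81C = 162.
Subtracting the first from the second: A + 18C = 38.
Subtracting the second from the third: A + 54C = 110.
Solving: C = 2, A = 2, then B = -8.
So u_k = 2·k + (-8) + 2·3^k; at k=6 this is 1462.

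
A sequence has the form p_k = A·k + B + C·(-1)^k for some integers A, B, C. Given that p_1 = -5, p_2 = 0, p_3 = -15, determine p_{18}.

-80

Plug in k = 1, 2, 3: A + B - C = -5; 2A + B + C = 0; 3A + B - C = -15.
Subtracting the first from the second: A + 2C = 5.
Subtracting the second from the third: A - 2C = -15.
Solving: C = 5, A = -5, then B = 5.
Therefore p_{18} = -90 + 5 + 5·1 = -80.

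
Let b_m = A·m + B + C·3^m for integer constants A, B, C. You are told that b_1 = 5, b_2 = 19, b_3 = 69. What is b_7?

6533

Write the equations: A + B + 3C = 5; 2A + B + 9C = 19; 3A + B + 27C = 69.
Subtracting the first from the second: A + 6C = 14.
Subtracting the second from the third: A + 18C = 50.
Solving: C = 3, A = -4, then B = 0.
Therefore b_7 = -28 + 0 + 3·2187 = 6533.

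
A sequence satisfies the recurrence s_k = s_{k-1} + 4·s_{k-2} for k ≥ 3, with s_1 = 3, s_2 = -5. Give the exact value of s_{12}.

Compute successive terms:
s_3 = 7, s_4 = -13, s_5 = 15, s_6 = -37, s_7 = 23, s_8 = -125, s_9 = -33, s_{10} = -533, s_{11} = -665, s_{12} = -2797.

-2797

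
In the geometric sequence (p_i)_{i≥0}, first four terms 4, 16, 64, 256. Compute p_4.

Common ratio r = 4.
p_i = 4·4^(i-0).
p_4 = 4·4^4 = 1024.

1024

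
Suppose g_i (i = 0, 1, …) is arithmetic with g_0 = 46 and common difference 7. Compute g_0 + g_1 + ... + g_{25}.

g_i = 46 + (i - 0)·7.
g_{25} = 221; S = 26·(46 + 221)/2 = 3471.

3471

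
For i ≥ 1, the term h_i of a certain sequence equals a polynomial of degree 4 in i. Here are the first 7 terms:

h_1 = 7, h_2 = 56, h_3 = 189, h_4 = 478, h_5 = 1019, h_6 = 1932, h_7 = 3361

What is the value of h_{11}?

17957

1st diffs: 49, 133, 289, 541, 913, 1429.
2nd diffs: 84, 156, 252, 372, 516.
3rd diffs: 72, 96, 120, 144.
4th diffs: 24, 24, 24 (constant).
So h_i = i^4 + 2i^3 + 5i^2 + 5i - 6.
Evaluating at i = 11 gives h_{11} = 17957.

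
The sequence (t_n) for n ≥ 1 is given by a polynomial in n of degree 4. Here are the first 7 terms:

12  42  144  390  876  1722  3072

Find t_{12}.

24102

1st diffs: 30, 102, 246, 486, 846, 1350.
2nd diffs: 72, 144, 240, 360, 504.
3rd diffs: 72, 96, 120, 144.
4th diffs: 24, 24, 24 (constant).
So t_n = n^4 + 2n^3 - n^2 + 4n + 6.
Evaluating at n = 12 gives t_{12} = 24102.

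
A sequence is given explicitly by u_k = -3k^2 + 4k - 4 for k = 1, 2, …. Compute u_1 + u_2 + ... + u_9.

-711

Over k = 1..9: Σk = 45, Σk² = 285.
Total = (-3)·285 + (4)·45 + (-4)·9 = -711.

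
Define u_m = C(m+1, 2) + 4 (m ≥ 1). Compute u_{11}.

C(12, 2) = 66, so u_{11} = 70.

70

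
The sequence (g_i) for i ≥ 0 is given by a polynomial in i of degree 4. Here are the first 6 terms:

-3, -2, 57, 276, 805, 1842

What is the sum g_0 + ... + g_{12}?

1st diffs: 1, 59, 219, 529, 1037.
2nd diffs: 58, 160, 310, 508.
3rd diffs: 102, 150, 198.
4th diffs: 48, 48 (constant).
Newton forward-difference form: g_i = -3 + 1·C(i,1) + 58·C(i,2) + 102·C(i,3) + 48·C(i,4).
Continuing: …, 3633, 6472, 10701, 16710, …, g_{12} = 50037.
Summing i = 0..12 (13 terms) gives 151333.

151333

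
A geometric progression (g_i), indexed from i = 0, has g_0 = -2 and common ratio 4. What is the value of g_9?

g_i = (-2)·4^(i-0).
g_9 = (-2)·4^9 = -524288.

-524288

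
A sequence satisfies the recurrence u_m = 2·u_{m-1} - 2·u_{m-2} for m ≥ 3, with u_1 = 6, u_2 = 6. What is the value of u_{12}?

-192

Step forward from the initial values:
u_3 = 0  u_4 = -12  u_5 = -24  u_6 = -24  u_7 = 0  u_8 = 48  u_9 = 96  u_{10} = 96  u_{11} = 0  u_{12} = -192.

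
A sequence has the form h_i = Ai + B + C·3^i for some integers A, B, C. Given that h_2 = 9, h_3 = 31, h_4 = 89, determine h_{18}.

The three given values yield: 2A + B + 9C = 9; 3A + B + 27C = 31; 4A + B + 81C = 89.
Subtracting the first from the second: A + 18C = 22.
Subtracting the second from the third: A + 54C = 58.
Solving: C = 1, A = 4, then B = -8.
So h_i = 4·i + (-8) + 1·3^i; at i=18 this is 387420553.

387420553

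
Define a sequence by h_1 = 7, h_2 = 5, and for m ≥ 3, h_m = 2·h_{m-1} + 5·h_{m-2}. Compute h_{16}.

h_3 = 45  h_4 = 115  h_5 = 455  …  h_{13} = 8775655  h_{14} = 30269885  h_{15} = 104418045  h_{16} = 360185515.

360185515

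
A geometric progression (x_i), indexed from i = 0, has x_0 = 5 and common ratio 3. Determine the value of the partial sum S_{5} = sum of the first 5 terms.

605

x_i = 5·3^(i-0).
S = 5·(3^5 - 1)/(3 - 1) = 5·(243 - 1)/(2) = 605.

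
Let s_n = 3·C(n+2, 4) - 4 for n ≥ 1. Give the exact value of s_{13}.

C(15, 4) = 1365, so s_{13} = 4091.

4091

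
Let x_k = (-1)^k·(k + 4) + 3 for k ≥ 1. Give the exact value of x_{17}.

-18

(-1)^17 = -1; k + 4 at k=17 is 21; so x_{17} = -18.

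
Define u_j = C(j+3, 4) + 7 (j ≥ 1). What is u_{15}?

3067

C(18, 4) = 3060, so u_{15} = 3067.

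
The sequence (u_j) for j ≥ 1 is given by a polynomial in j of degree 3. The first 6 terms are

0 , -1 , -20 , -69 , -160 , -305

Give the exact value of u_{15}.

1st diffs: -1, -19, -49, -91, -145.
2nd diffs: -18, -30, -42, -54.
3rd diffs: -12, -12, -12 (constant).
Newton forward-difference form: u_j = (-1)·C(j-1,1) + (-18)·C(j-1,2) + (-12)·C(j-1,3).
At j = 15: j-1 = 14, so u_{15} = -14 - 1638 - 4368 = -6020.

-6020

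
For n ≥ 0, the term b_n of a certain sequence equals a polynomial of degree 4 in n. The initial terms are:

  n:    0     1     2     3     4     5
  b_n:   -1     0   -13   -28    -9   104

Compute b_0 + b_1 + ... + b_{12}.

35529

1st diffs: 1, -13, -15, 19, 113.
2nd diffs: -14, -2, 34, 94.
3rd diffs: 12, 36, 60.
4th diffs: 24, 24 (constant).
So b_n = n^4 - 4n^3 - 2n^2 + 6n - 1.
Continuing: …, 395, 972, 1967, 3536, …, b_{12} = 13607.
Summing n = 0..12 (13 terms) gives 35529.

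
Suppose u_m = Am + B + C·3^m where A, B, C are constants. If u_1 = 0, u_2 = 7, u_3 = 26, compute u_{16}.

43046733

The three given values yield: A + B + 3C = 0; 2A + B + 9C = 7; 3A + B + 27C = 26.
Subtracting the first from the second: A + 6C = 7.
Subtracting the second from the third: A + 18C = 19.
Solving: C = 1, A = 1, then B = -4.
Hence u_{16} = 1·16 + (-4) + 1·43046721 = 43046733.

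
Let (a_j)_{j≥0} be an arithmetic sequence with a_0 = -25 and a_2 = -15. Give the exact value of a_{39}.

Common difference d = (-15 - (-25)) / (2 - 0) = 5.
a_j = -25 + (j - 0)·5.
a_{39} = -25 + 39·5 = 170.

170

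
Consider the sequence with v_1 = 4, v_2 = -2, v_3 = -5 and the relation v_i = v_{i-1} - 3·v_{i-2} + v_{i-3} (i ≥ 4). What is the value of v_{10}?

Applying the relation repeatedly:
v_4 = 5  v_5 = 18  v_6 = -2  v_7 = -51  v_8 = -27  v_9 = 124  v_{10} = 154.

154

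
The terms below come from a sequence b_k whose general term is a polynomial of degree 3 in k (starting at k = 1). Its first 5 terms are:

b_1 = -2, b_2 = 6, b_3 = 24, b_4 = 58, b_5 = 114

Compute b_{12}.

1st diffs: 8, 18, 34, 56.
2nd diffs: 10, 16, 22.
3rd diffs: 6, 6 (constant).
So b_k = k^3 - k^2 + 4k - 6.
Evaluating at k = 12 gives b_{12} = 1626.

1626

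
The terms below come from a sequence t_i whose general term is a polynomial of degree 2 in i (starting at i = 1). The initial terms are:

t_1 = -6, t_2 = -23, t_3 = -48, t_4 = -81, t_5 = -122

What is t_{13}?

-738

1st diffs: -17, -25, -33, -41.
2nd diffs: -8, -8, -8 (constant).
Newton forward-difference form: t_i = -6 + (-17)·C(i-1,1) + (-8)·C(i-1,2).
At i = 13: i-1 = 12, so t_{13} = -6 - 204 - 528 = -738.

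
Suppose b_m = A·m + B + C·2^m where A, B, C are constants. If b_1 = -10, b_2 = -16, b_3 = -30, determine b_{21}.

-8388570

Plug in m = 1, 2, 3: A + B + 2C = -10; 2A + B + 4C = -16; 3A + B + 8C = -30.
Subtracting the first from the second: A + 2C = -6.
Subtracting the second from the third: A + 4C = -14.
Solving: C = -4, A = 2, then B = -4.
Hence b_{21} = 2·21 + (-4) + (-4)·2097152 = -8388570.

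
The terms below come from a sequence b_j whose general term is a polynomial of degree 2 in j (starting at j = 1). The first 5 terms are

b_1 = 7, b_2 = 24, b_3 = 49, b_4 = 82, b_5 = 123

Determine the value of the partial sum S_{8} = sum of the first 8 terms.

980

1st diffs: 17, 25, 33, 41.
2nd diffs: 8, 8, 8 (constant).
Newton forward-difference form: b_j = 7 + 17·C(j-1,1) + 8·C(j-1,2).
Continuing: 172, 229, 294.
Summing j = 1..8 (8 terms) gives 980.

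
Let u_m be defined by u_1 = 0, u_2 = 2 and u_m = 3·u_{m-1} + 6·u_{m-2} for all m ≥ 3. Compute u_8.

10638

Step forward from the initial values:
u_3 = 6  u_4 = 30  u_5 = 126  u_6 = 558  u_7 = 2430  u_8 = 10638.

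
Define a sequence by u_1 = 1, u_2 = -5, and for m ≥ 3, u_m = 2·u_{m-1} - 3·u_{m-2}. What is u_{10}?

Compute successive terms:
u_3 = -13; u_4 = -11; u_5 = 17; u_6 = 67; u_7 = 83; u_8 = -35; u_9 = -319; u_{10} = -533.

-533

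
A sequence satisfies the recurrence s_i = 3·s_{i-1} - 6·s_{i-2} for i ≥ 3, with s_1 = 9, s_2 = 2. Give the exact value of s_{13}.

Compute successive terms:
s_3 = -48, s_4 = -156, s_5 = -180, …, s_{10} = -27540, s_{11} = -80676, s_{12} = -76788, s_{13} = 253692.

253692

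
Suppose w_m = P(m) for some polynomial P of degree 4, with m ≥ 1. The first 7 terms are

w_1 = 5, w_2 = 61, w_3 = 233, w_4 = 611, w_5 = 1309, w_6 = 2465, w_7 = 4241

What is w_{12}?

29771

1st diffs: 56, 172, 378, 698, 1156, 1776.
2nd diffs: 116, 206, 320, 458, 620.
3rd diffs: 90, 114, 138, 162.
4th diffs: 24, 24, 24 (constant).
So w_m = m^4 + 5m^3 + 3m^2 - 3m - 1.
Evaluating at m = 12 gives w_{12} = 29771.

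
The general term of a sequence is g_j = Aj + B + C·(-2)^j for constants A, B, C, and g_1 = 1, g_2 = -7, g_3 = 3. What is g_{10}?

The three given values yield: A + B - 2C = 1; 2A + B + 4C = -7; 3A + B - 8C = 3.
Subtracting the first from the second: A + 6C = -8.
Subtracting the second from the third: A - 12C = 10.
Solving: C = -1, A = -2, then B = 1.
So g_j = -2·j + 1 + (-1)·(-2)^j; at j=10 this is -1043.

-1043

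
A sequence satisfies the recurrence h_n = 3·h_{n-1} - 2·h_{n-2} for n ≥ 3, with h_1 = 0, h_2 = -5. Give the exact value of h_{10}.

-2555

Applying the relation repeatedly:
h_3 = -15;  h_4 = -35;  h_5 = -75;  h_6 = -155;  h_7 = -315;  h_8 = -635;  h_9 = -1275;  h_{10} = -2555.
(Characteristic roots are 2 and 1.)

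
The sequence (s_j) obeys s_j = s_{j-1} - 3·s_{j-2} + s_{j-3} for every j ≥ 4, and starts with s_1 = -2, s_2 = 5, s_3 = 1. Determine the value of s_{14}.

Step forward from the initial values:
s_4 = -16  s_5 = -14  s_6 = 35  …  s_{11} = 589  s_{12} = 296  s_{13} = -1442  s_{14} = -1741.

-1741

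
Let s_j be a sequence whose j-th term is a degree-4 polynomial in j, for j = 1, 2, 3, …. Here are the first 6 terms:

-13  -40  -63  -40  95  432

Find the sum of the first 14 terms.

1st diffs: -27, -23, 23, 135, 337.
2nd diffs: 4, 46, 112, 202.
3rd diffs: 42, 66, 90.
4th diffs: 24, 24 (constant).
So s_j = j^4 - 3j^3 - 5j^2 - 6j.
Continuing: …, 1085, 2192, 3915, 6440, …, s_{14} = 29120.
Summing j = 1..14 (14 terms) gives 88907.

88907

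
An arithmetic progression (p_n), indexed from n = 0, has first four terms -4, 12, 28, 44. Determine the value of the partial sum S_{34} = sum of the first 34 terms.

Common difference d = 16.
p_n = -4 + (n - 0)·16.
p_{33} = 524; S = 34·(-4 + 524)/2 = 8840.

8840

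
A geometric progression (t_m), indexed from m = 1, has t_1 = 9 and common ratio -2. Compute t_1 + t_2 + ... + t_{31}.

6442450947

t_m = 9·(-2)^(m-1).
S = 9·((-2)^31 - 1)/(-2 - 1) = 9·(-2147483648 - 1)/(-3) = 6442450947.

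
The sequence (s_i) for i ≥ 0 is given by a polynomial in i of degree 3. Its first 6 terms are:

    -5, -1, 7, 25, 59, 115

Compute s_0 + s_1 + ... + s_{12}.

5681

1st diffs: 4, 8, 18, 34, 56.
2nd diffs: 4, 10, 16, 22.
3rd diffs: 6, 6, 6 (constant).
Newton forward-difference form: s_i = -5 + 4·C(i,1) + 4·C(i,2) + 6·C(i,3).
Continuing: …, 199, 317, 475, 679, …, s_{12} = 1627.
Summing i = 0..12 (13 terms) gives 5681.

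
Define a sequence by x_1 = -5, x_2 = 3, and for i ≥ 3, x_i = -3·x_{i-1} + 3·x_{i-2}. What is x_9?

x_3 = -24, x_4 = 81, x_5 = -315, x_6 = 1188, x_7 = -4509, x_8 = 17091, x_9 = -64800.

-64800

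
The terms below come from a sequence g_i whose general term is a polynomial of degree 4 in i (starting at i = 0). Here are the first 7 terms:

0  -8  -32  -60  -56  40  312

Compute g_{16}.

1st diffs: -8, -24, -28, 4, 96, 272.
2nd diffs: -16, -4, 32, 92, 176.
3rd diffs: 12, 36, 60, 84.
4th diffs: 24, 24, 24 (constant).
So g_i = i^4 - 4i^3 - 3i^2 - 2i.
Evaluating at i = 16 gives g_{16} = 48352.

48352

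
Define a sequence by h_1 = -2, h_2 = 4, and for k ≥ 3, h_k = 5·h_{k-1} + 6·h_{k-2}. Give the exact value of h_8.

Step forward from the initial values:
h_3 = 8; h_4 = 64; h_5 = 368; h_6 = 2224; h_7 = 13328; h_8 = 79984.
(Characteristic roots are 6 and -1.)

79984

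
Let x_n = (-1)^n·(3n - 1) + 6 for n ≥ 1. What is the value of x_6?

23

(-1)^6 = 1; 3n - 1 at n=6 is 17; so x_6 = 23.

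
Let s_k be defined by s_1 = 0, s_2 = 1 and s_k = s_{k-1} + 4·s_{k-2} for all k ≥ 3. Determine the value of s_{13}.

Compute successive terms:
s_3 = 1, s_4 = 5, s_5 = 9, …, s_{10} = 1165, s_{11} = 2929, s_{12} = 7589, s_{13} = 19305.

19305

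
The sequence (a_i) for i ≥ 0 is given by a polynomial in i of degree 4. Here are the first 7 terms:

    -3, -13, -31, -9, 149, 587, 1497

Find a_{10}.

15377

1st diffs: -10, -18, 22, 158, 438, 910.
2nd diffs: -8, 40, 136, 280, 472.
3rd diffs: 48, 96, 144, 192.
4th diffs: 48, 48, 48 (constant).
Newton forward-difference form: a_i = -3 + (-10)·C(i,1) + (-8)·C(i,2) + 48·C(i,3) + 48·C(i,4).
At i = 10: i = 10, so a_{10} = -3 - 100 - 360 + 5760 + 10080 = 15377.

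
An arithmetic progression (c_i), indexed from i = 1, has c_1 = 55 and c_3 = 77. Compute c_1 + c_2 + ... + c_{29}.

6061

Common difference d = (77 - 55) / (3 - 1) = 11.
c_i = 55 + (i - 1)·11.
c_{29} = 363; S = 29·(55 + 363)/2 = 6061.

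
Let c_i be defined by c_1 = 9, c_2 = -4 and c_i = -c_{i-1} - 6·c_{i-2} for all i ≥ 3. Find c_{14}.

-486334

c_3 = -50, c_4 = 74, c_5 = 226, …, c_{11} = 31186, c_{12} = 134690, c_{13} = -321806, c_{14} = -486334.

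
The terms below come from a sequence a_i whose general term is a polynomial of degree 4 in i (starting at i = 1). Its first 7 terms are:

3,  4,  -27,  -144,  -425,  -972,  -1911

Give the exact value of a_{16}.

1st diffs: 1, -31, -117, -281, -547, -939.
2nd diffs: -32, -86, -164, -266, -392.
3rd diffs: -54, -78, -102, -126.
4th diffs: -24, -24, -24 (constant).
Newton forward-difference form: a_i = 3 + 1·C(i-1,1) + (-32)·C(i-1,2) + (-54)·C(i-1,3) + (-24)·C(i-1,4).
At i = 16: i-1 = 15, so a_{16} = 3 + 15 - 3360 - 24570 - 32760 = -60672.

-60672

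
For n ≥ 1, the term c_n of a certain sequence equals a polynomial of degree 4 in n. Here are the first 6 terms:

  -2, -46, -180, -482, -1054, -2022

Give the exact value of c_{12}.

-26226

1st diffs: -44, -134, -302, -572, -968.
2nd diffs: -90, -168, -270, -396.
3rd diffs: -78, -102, -126.
4th diffs: -24, -24 (constant).
So c_n = -n^4 - 3n^3 - 2n^2 - 2n + 6.
Evaluating at n = 12 gives c_{12} = -26226.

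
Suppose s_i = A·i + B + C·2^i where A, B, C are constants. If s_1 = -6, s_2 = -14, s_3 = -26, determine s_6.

The three given values yield: A + B + 2C = -6; 2A + B + 4C = -14; 3A + B + 8C = -26.
Subtracting the first from the second: A + 2C = -8.
Subtracting the second from the third: A + 4C = -12.
Solving: C = -2, A = -4, then B = 2.
Therefore s_6 = -24 + 2 + (-2)·64 = -150.

-150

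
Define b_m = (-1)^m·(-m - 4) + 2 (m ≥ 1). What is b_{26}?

-28

(-1)^26 = 1; -m - 4 at m=26 is -30; so b_{26} = -28.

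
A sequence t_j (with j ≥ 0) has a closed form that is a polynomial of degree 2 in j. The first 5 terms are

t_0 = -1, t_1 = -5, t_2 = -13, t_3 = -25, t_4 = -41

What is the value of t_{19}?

1st diffs: -4, -8, -12, -16.
2nd diffs: -4, -4, -4 (constant).
Newton forward-difference form: t_j = -1 + (-4)·C(j,1) + (-4)·C(j,2).
At j = 19: j = 19, so t_{19} = -1 - 76 - 684 = -761.

-761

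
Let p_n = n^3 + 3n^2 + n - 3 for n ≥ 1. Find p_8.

709

p_8 = 1·8^3 + 3·8^2 + 1·8 - 3 = 709.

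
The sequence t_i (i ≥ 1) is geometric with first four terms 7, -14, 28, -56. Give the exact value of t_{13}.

Common ratio r = -2.
t_i = 7·(-2)^(i-1).
t_{13} = 7·(-2)^12 = 28672.

28672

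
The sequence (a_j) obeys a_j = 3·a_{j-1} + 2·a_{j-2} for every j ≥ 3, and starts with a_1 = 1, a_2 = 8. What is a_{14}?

Step forward from the initial values:
a_3 = 26;  a_4 = 94;  a_5 = 334;  …;  a_{11} = 681902;  a_{12} = 2428630;  a_{13} = 8649694;  a_{14} = 30806342.

30806342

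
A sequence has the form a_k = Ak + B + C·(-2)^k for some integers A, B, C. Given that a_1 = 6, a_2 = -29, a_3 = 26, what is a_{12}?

-20539

At k = 1, 2, 3: A + B - 2C = 6; 2A + B + 4C = -29; 3A + B - 8C = 26.
Subtracting the first from the second: A + 6C = -35.
Subtracting the second from the third: A - 12C = 55.
Solving: C = -5, A = -5, then B = 1.
Hence a_{12} = -5·12 + 1 + (-5)·4096 = -20539.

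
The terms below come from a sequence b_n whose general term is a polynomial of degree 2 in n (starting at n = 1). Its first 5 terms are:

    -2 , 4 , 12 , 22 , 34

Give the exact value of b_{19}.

1st diffs: 6, 8, 10, 12.
2nd diffs: 2, 2, 2 (constant).
Newton forward-difference form: b_n = -2 + 6·C(n-1,1) + 2·C(n-1,2).
At n = 19: n-1 = 18, so b_{19} = -2 + 108 + 306 = 412.

412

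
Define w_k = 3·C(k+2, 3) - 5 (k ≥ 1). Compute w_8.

C(10, 3) = 120, so w_8 = 355.

355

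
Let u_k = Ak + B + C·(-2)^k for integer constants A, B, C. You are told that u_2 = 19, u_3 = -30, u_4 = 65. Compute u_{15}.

At k = 2, 3, 4: 2A + B + 4C = 19; 3A + B - 8C = -30; 4A + B + 16C = 65.
Subtracting the first from the second: A - 12C = -49.
Subtracting the second from the third: A + 24C = 95.
Solving: C = 4, A = -1, then B = 5.
Therefore u_{15} = -15 + 5 + 4·(-32768) = -131082.

-131082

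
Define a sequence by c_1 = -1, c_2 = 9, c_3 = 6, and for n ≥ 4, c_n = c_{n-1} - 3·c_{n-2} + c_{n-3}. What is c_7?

Applying the relation repeatedly:
c_4 = -22, c_5 = -31, c_6 = 41, c_7 = 112.

112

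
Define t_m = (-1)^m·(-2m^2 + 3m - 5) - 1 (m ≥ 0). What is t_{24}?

-1086

(-1)^24 = 1; -2m^2 + 3m - 5 at m=24 is -1085; so t_{24} = -1086.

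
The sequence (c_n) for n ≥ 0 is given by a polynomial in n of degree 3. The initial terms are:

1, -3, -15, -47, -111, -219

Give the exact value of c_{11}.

-2463

1st diffs: -4, -12, -32, -64, -108.
2nd diffs: -8, -20, -32, -44.
3rd diffs: -12, -12, -12 (constant).
Newton forward-difference form: c_n = 1 + (-4)·C(n,1) + (-8)·C(n,2) + (-12)·C(n,3).
At n = 11: n = 11, so c_{11} = 1 - 44 - 440 - 1980 = -2463.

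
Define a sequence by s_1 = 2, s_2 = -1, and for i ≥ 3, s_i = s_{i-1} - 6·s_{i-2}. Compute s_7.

Step forward from the initial values:
s_3 = -13  s_4 = -7  s_5 = 71  s_6 = 113  s_7 = -313.

-313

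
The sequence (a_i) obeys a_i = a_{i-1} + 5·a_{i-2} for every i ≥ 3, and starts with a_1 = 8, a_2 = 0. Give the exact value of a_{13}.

704840

a_3 = 40  a_4 = 40  a_5 = 240  …  a_{10} = 31240  a_{11} = 91440  a_{12} = 247640  a_{13} = 704840.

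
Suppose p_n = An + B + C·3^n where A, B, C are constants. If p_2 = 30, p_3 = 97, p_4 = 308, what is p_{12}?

Write the equations: 2A + B + 9C = 30; 3A + B + 27C = 97; 4A + B + 81C = 308.
Subtracting the first from the second: A + 18C = 67.
Subtracting the second from the third: A + 54C = 211.
Solving: C = 4, A = -5, then B = 4.
Hence p_{12} = -5·12 + 4 + 4·531441 = 2125708.

2125708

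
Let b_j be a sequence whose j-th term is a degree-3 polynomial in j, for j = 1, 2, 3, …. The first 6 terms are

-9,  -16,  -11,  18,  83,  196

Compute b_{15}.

1st diffs: -7, 5, 29, 65, 113.
2nd diffs: 12, 24, 36, 48.
3rd diffs: 12, 12, 12 (constant).
Newton forward-difference form: b_j = -9 + (-7)·C(j-1,1) + 12·C(j-1,2) + 12·C(j-1,3).
At j = 15: j-1 = 14, so b_{15} = -9 - 98 + 1092 + 4368 = 5353.

5353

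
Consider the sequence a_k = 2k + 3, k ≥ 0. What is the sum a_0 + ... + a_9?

120

Over k = 0..9: Σk = 45.
Total = (2)·45 + (3)·10 = 120.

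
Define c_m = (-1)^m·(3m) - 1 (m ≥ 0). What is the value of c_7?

(-1)^7 = -1; 3m at m=7 is 21; so c_7 = -22.

-22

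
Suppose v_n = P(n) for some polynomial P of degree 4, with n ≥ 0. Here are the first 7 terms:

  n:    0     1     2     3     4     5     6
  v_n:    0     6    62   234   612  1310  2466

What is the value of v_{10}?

1st diffs: 6, 56, 172, 378, 698, 1156.
2nd diffs: 50, 116, 206, 320, 458.
3rd diffs: 66, 90, 114, 138.
4th diffs: 24, 24, 24 (constant).
So v_n = n^4 + 5n^3 + 3n^2 - 3n.
Evaluating at n = 10 gives v_{10} = 15270.

15270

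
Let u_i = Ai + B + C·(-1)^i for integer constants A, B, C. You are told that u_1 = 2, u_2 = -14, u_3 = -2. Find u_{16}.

The three given values yield: A + B - C = 2; 2A + B + C = -14; 3A + B - C = -2.
Subtracting the first from the second: A + 2C = -16.
Subtracting the second from the third: A - 2C = 12.
Solving: C = -7, A = -2, then B = -3.
So u_i = -2·i + (-3) + (-7)·(-1)^i; at i=16 this is -42.

-42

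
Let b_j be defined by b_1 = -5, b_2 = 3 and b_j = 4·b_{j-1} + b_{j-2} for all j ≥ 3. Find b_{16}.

Applying the relation repeatedly:
b_3 = 7, b_4 = 31, b_5 = 131, …, b_{13} = 13584083, b_{14} = 57543099, b_{15} = 243756479, b_{16} = 1032569015.

1032569015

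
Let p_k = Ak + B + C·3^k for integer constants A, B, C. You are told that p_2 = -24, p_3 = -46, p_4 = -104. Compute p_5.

-270

At k = 2, 3, 4: 2A + B + 9C = -24; 3A + B + 27C = -46; 4A + B + 81C = -104.
Subtracting the first from the second: A + 18C = -22.
Subtracting the second from the third: A + 54C = -58.
Solving: C = -1, A = -4, then B = -7.
So p_k = -4·k + (-7) + (-1)·3^k; at k=5 this is -270.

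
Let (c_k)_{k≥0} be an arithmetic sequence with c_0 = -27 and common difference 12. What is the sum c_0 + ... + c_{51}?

c_k = -27 + (k - 0)·12.
c_{51} = 585; S = 52·(-27 + 585)/2 = 14508.

14508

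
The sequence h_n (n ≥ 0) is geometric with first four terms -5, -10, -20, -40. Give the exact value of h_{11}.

-10240

Common ratio r = 2.
h_n = (-5)·2^(n-0).
h_{11} = (-5)·2^11 = -10240.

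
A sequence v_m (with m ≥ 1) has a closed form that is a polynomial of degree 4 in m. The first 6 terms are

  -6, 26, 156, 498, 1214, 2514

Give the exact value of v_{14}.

74978

1st diffs: 32, 130, 342, 716, 1300.
2nd diffs: 98, 212, 374, 584.
3rd diffs: 114, 162, 210.
4th diffs: 48, 48 (constant).
So v_m = 2m^4 - m^3 + 5m^2 - 6m - 6.
Evaluating at m = 14 gives v_{14} = 74978.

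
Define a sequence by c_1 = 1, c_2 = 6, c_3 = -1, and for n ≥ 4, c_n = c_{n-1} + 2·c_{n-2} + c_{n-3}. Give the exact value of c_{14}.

17439

c_4 = 12, c_5 = 16, c_6 = 39, …, c_{11} = 1760, c_{12} = 3780, c_{13} = 8119, c_{14} = 17439.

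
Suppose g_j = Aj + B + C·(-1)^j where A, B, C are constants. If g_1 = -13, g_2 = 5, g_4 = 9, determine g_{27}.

39

Plug in j = 1, 2, 4: A + B - C = -13; 2A + B + C = 5; 4A + B + C = 9.
Subtracting the first from the second: A + 2C = 18.
Subtracting the second from the third: 2A = 4.
Solving: C = 8, A = 2, then B = -7.
Hence g_{27} = 2·27 + (-7) + 8·(-1) = 39.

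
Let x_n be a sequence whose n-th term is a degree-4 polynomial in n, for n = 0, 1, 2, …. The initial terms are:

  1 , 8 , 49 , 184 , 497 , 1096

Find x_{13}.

37064

1st diffs: 7, 41, 135, 313, 599.
2nd diffs: 34, 94, 178, 286.
3rd diffs: 60, 84, 108.
4th diffs: 24, 24 (constant).
Newton forward-difference form: x_n = 1 + 7·C(n,1) + 34·C(n,2) + 60·C(n,3) + 24·C(n,4).
At n = 13: n = 13, so x_{13} = 1 + 91 + 2652 + 17160 + 17160 = 37064.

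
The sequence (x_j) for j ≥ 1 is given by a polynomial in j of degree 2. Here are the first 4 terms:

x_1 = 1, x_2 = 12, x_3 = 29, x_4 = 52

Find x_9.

257

1st diffs: 11, 17, 23.
2nd diffs: 6, 6 (constant).
Newton forward-difference form: x_j = 1 + 11·C(j-1,1) + 6·C(j-1,2).
At j = 9: j-1 = 8, so x_9 = 1 + 88 + 168 = 257.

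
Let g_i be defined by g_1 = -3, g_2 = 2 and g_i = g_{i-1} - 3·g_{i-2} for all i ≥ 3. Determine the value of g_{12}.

Step forward from the initial values:
g_3 = 11  g_4 = 5  g_5 = -28  g_6 = -43  g_7 = 41  g_8 = 170  g_9 = 47  g_{10} = -463  g_{11} = -604  g_{12} = 785.

785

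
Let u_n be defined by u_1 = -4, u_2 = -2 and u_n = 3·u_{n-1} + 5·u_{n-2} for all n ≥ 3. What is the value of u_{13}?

Iterate the recurrence:
u_3 = -26;  u_4 = -88;  u_5 = -394;  …;  u_{10} = -503192;  u_{11} = -2109746;  u_{12} = -8845198;  u_{13} = -37084324.

-37084324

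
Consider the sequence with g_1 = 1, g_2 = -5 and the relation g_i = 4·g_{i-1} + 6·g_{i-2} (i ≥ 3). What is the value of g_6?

Applying the relation repeatedly:
g_3 = -14;  g_4 = -86;  g_5 = -428;  g_6 = -2228.

-2228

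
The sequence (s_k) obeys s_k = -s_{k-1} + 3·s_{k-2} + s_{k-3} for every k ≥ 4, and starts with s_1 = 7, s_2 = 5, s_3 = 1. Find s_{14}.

Compute successive terms:
s_4 = 21, s_5 = -13, s_6 = 77, …, s_{11} = -2615, s_{12} = 6189, s_{13} = -12669, s_{14} = 28621.

28621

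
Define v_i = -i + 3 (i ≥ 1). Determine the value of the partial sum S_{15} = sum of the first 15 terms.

-75

Over i = 1..15: Σi = 120.
Total = (-1)·120 + (3)·15 = -75.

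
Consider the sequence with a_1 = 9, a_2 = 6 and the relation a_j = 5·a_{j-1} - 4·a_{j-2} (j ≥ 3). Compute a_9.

a_3 = -6; a_4 = -54; a_5 = -246; a_6 = -1014; a_7 = -4086; a_8 = -16374; a_9 = -65526.
(Characteristic roots are 4 and 1.)

-65526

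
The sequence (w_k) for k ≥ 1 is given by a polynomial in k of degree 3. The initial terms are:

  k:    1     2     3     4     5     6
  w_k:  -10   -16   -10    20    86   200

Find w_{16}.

6620

1st diffs: -6, 6, 30, 66, 114.
2nd diffs: 12, 24, 36, 48.
3rd diffs: 12, 12, 12 (constant).
Newton forward-difference form: w_k = -10 + (-6)·C(k-1,1) + 12·C(k-1,2) + 12·C(k-1,3).
At k = 16: k-1 = 15, so w_{16} = -10 - 90 + 1260 + 5460 = 6620.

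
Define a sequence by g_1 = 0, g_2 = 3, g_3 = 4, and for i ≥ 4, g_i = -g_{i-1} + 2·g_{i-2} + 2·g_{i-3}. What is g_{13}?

g_4 = 2;  g_5 = 12;  g_6 = 0;  g_7 = 28;  g_8 = -4;  g_9 = 60;  g_{10} = -12;  g_{11} = 124;  g_{12} = -28;  g_{13} = 252.

252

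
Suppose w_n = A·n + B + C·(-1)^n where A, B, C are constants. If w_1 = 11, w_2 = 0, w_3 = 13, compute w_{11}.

21

The three given values yield: A + B - C = 11; 2A + B + C = 0; 3A + B - C = 13.
Subtracting the first from the second: A + 2C = -11.
Subtracting the second from the third: A - 2C = 13.
Solving: C = -6, A = 1, then B = 4.
Hence w_{11} = 1·11 + 4 + (-6)·(-1) = 21.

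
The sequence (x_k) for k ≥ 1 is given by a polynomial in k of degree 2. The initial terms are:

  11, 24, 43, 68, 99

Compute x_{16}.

836

1st diffs: 13, 19, 25, 31.
2nd diffs: 6, 6, 6 (constant).
Newton forward-difference form: x_k = 11 + 13·C(k-1,1) + 6·C(k-1,2).
At k = 16: k-1 = 15, so x_{16} = 11 + 195 + 630 = 836.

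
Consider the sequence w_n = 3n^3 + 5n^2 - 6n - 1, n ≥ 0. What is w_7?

w_7 = 3·7^3 + 5·7^2 - 6·7 - 1 = 1231.

1231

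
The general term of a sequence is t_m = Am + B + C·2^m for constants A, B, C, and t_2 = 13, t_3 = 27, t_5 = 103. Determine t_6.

201

At m = 2, 3, 5: 2A + B + 4C = 13; 3A + B + 8C = 27; 5A + B + 32C = 103.
Subtracting the first from the second: A + 4C = 14.
Subtracting the second from the third: 2A + 24C = 76.
Solving: C = 3, A = 2, then B = -3.
So t_m = 2·m + (-3) + 3·2^m; at m=6 this is 201.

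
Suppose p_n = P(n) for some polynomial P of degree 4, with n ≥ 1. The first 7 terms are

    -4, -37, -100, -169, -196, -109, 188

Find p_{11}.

6236

1st diffs: -33, -63, -69, -27, 87, 297.
2nd diffs: -30, -6, 42, 114, 210.
3rd diffs: 24, 48, 72, 96.
4th diffs: 24, 24, 24 (constant).
Newton forward-difference form: p_n = -4 + (-33)·C(n-1,1) + (-30)·C(n-1,2) + 24·C(n-1,3) + 24·C(n-1,4).
At n = 11: n-1 = 10, so p_{11} = -4 - 330 - 1350 + 2880 + 5040 = 6236.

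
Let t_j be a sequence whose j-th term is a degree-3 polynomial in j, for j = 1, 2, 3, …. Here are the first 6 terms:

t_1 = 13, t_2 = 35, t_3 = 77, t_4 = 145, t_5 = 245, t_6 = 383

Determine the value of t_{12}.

2345

1st diffs: 22, 42, 68, 100, 138.
2nd diffs: 20, 26, 32, 38.
3rd diffs: 6, 6, 6 (constant).
Newton forward-difference form: t_j = 13 + 22·C(j-1,1) + 20·C(j-1,2) + 6·C(j-1,3).
At j = 12: j-1 = 11, so t_{12} = 13 + 242 + 1100 + 990 = 2345.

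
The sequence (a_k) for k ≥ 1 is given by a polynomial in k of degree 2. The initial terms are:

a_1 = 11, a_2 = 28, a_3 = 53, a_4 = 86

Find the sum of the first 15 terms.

1st diffs: 17, 25, 33.
2nd diffs: 8, 8 (constant).
So a_k = 4k^2 + 5k + 2.
Continuing: …, 127, 176, 233, 298, …, a_{15} = 977.
Summing k = 1..15 (15 terms) gives 5590.

5590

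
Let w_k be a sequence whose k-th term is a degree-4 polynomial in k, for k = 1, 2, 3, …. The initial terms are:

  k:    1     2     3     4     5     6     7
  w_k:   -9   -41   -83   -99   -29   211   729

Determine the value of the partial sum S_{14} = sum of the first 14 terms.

77406

1st diffs: -32, -42, -16, 70, 240, 518.
2nd diffs: -10, 26, 86, 170, 278.
3rd diffs: 36, 60, 84, 108.
4th diffs: 24, 24, 24 (constant).
So w_k = k^4 - 4k^3 - 6k^2 - k + 1.
Continuing: …, 1657, 3151, 5391, 8581, …, w_{14} = 26251.
Summing k = 1..14 (14 terms) gives 77406.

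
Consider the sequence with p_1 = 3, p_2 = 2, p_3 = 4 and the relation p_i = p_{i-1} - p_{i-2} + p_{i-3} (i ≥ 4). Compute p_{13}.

3

Step forward from the initial values:
p_4 = 5, p_5 = 3, p_6 = 2, p_7 = 4, p_8 = 5, p_9 = 3, p_{10} = 2, p_{11} = 4, p_{12} = 5, p_{13} = 3.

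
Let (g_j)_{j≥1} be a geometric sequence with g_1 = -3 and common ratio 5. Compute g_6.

-9375

g_j = (-3)·5^(j-1).
g_6 = (-3)·5^5 = -9375.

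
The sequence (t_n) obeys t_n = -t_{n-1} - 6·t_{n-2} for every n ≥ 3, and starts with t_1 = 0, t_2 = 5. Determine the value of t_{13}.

60775

Compute successive terms:
t_3 = -5  t_4 = -25  t_5 = 55  …  t_{10} = -1825  t_{11} = -14345  t_{12} = 25295  t_{13} = 60775.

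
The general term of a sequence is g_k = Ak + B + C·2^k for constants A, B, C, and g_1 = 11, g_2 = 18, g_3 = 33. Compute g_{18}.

Write the equations: A + B + 2C = 11; 2A + B + 4C = 18; 3A + B + 8C = 33.
Subtracting the first from the second: A + 2C = 7.
Subtracting the second from the third: A + 4C = 15.
Solving: C = 4, A = -1, then B = 4.
Hence g_{18} = -1·18 + 4 + 4·262144 = 1048562.

1048562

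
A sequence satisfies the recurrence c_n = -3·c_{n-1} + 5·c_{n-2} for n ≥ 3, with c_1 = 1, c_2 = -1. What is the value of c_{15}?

Step forward from the initial values:
c_3 = 8  c_4 = -29  c_5 = 127  …  c_{12} = -2864534  c_{13} = 12009817  c_{14} = -50352121  c_{15} = 211105448.

211105448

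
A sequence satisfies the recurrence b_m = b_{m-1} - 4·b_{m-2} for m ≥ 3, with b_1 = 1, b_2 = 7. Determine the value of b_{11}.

Iterate the recurrence:
b_3 = 3, b_4 = -25, b_5 = -37, b_6 = 63, b_7 = 211, b_8 = -41, b_9 = -885, b_{10} = -721, b_{11} = 2819.

2819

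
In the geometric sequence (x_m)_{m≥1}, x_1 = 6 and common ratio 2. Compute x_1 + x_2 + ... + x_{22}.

25165818

x_m = 6·2^(m-1).
S = 6·(2^22 - 1)/(2 - 1) = 6·(4194304 - 1)/(1) = 25165818.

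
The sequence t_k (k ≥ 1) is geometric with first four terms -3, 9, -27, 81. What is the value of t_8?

6561

Common ratio r = -3.
t_k = (-3)·(-3)^(k-1).
t_8 = (-3)·(-3)^7 = 6561.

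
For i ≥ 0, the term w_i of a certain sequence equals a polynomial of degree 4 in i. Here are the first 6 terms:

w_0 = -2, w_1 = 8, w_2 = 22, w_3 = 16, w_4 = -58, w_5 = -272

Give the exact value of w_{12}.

1st diffs: 10, 14, -6, -74, -214.
2nd diffs: 4, -20, -68, -140.
3rd diffs: -24, -48, -72.
4th diffs: -24, -24 (constant).
Newton forward-difference form: w_i = -2 + 10·C(i,1) + 4·C(i,2) + (-24)·C(i,3) + (-24)·C(i,4).
At i = 12: i = 12, so w_{12} = -2 + 120 + 264 - 5280 - 11880 = -16778.

-16778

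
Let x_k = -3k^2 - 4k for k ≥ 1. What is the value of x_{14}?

-644

x_{14} = -3·14^2 - 4·14 = -644.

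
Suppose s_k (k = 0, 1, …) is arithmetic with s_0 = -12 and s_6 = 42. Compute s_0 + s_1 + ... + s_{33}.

4641

Common difference d = (42 - (-12)) / (6 - 0) = 9.
s_k = -12 + (k - 0)·9.
s_{33} = 285; S = 34·(-12 + 285)/2 = 4641.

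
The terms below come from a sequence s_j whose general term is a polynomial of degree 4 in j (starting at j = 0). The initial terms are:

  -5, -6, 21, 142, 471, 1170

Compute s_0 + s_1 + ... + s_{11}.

76720

1st diffs: -1, 27, 121, 329, 699.
2nd diffs: 28, 94, 208, 370.
3rd diffs: 66, 114, 162.
4th diffs: 48, 48 (constant).
Newton forward-difference form: s_j = -5 + (-1)·C(j,1) + 28·C(j,2) + 66·C(j,3) + 48·C(j,4).
Continuing: …, 2449, 4566, 7827, 12586, …, s_{11} = 28254.
Summing j = 0..11 (12 terms) gives 76720.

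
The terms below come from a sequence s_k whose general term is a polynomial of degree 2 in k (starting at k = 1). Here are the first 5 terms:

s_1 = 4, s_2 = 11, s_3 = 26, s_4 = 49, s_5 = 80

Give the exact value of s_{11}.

1st diffs: 7, 15, 23, 31.
2nd diffs: 8, 8, 8 (constant).
Newton forward-difference form: s_k = 4 + 7·C(k-1,1) + 8·C(k-1,2).
At k = 11: k-1 = 10, so s_{11} = 4 + 70 + 360 = 434.

434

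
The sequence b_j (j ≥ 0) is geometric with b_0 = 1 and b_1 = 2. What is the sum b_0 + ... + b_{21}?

4194303

Common ratio r = 2.
b_j = 1·2^(j-0).
S = 1·(2^22 - 1)/(2 - 1) = 1·(4194304 - 1)/(1) = 4194303.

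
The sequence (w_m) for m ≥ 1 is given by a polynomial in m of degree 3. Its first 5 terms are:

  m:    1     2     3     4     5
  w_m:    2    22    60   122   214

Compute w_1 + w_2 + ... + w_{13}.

11024

1st diffs: 20, 38, 62, 92.
2nd diffs: 18, 24, 30.
3rd diffs: 6, 6 (constant).
Newton forward-difference form: w_m = 2 + 20·C(m-1,1) + 18·C(m-1,2) + 6·C(m-1,3).
Continuing: …, 342, 512, 730, 1002, …, w_{13} = 2750.
Summing m = 1..13 (13 terms) gives 11024.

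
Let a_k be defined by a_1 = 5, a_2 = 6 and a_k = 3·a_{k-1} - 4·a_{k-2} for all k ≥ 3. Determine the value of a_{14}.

-41214

Step forward from the initial values:
a_3 = -2;  a_4 = -30;  a_5 = -82;  …;  a_{11} = 2062;  a_{12} = -3294;  a_{13} = -18130;  a_{14} = -41214.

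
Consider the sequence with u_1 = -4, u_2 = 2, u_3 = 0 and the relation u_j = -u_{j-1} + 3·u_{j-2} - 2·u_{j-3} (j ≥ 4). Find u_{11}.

Iterate the recurrence:
u_4 = 14  u_5 = -18  u_6 = 60  u_7 = -142  u_8 = 358  u_9 = -904  u_{10} = 2262  u_{11} = -5690.

-5690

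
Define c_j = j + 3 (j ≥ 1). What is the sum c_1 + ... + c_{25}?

Over j = 1..25: Σj = 325.
Total = (1)·325 + (3)·25 = 400.

400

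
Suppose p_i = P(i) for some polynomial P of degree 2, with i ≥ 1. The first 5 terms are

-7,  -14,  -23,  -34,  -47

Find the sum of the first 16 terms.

1st diffs: -7, -9, -11, -13.
2nd diffs: -2, -2, -2 (constant).
Newton forward-difference form: p_i = -7 + (-7)·C(i-1,1) + (-2)·C(i-1,2).
Continuing: …, -62, -79, -98, -119, …, p_{16} = -322.
Summing i = 1..16 (16 terms) gives -2072.

-2072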